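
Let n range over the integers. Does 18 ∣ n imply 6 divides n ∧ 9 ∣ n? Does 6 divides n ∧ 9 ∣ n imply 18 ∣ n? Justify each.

Both directions hold; the statement is true.

[⇒] If 18 ∣ n, write n = 18q. Since 18 = 3·6, n = 6·(3q), so 6 ∣ n; and since 18 = 2·9, n = 9·(2q), so 9 ∣ n.

[⇐] Suppose 6 ∣ n and 9 ∣ n. Any common multiple of 6 and 9 is a multiple of their lcm; here lcm(6, 9) = 6·9/gcd(6, 9) = 54/3 = 18, so 18 ∣ n.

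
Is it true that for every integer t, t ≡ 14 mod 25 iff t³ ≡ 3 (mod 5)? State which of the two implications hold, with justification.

Neither implication holds.

Forward direction. This fails: take t = 14. Then 14 ≡ 14 (mod 25), but 14³ = 2744 ≡ 4 (mod 5), not 3.

Converse. This fails: take t = 2. Then 2³ = 8 ≡ 3 (mod 5), yet 2 ≡ 2 (mod 25), not 14.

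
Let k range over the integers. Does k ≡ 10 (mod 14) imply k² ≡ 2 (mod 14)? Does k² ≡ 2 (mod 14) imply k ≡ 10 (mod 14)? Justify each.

(⟹) Suppose k ≡ 10 (mod 14). Write k = 14j + 10. Then (14j + 10)² = 196j² + 280j + 100 = 14(14j² + 20j + 7) + 2, so k² ≡ 2 (mod 14).

(⟸) This fails: take k = 4. Then 4² = 16 ≡ 2 (mod 14), yet 4 ≡ 4 (mod 14), not 10.

The forward direction holds; the converse fails.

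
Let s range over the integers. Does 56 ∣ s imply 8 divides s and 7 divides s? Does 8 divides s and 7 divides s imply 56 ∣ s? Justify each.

Converse. Suppose 8 ∣ s and 7 ∣ s. Any common multiple of 8 and 7 is a multiple of their lcm; here gcd(8, 7) = 1, so lcm(8, 7) = 8·7 = 56, so 56 ∣ s.

Forward direction. If 56 ∣ s, write s = 56q. Since 56 = 7·8, s = 8·(7q), so 8 ∣ s; and since 56 = 8·7, s = 7·(8q), so 7 ∣ s.

Equivalent; both directions hold.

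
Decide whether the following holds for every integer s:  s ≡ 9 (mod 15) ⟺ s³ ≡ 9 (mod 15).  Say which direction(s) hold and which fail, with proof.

Both directions hold; the statement is true.

(⟹) Suppose s ≡ 9 (mod 15). Write s = 15j + 9. Then (15j + 9)³ = 3375j³ + 6075j² + 3645j + 729 = 15(225j³ + 405j² + 243j + 48) + 9, so s³ ≡ 9 (mod 15).

(⟸) Conversely, suppose s³ ≡ 9 (mod 15). The only residue r in {0, …, 14} with r³ ≡ 9 (mod 15) is r = 9, so s ≡ 9 (mod 15).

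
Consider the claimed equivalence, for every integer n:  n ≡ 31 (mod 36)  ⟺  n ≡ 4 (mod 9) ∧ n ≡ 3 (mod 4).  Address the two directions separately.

Equivalent; both directions hold.

(⟹) Suppose n ≡ 31 (mod 36); write n = 36j + 31. Since 9 ∣ 36, reducing mod 9 gives n ≡ 31 ≡ 4 (mod 9); since 4 ∣ 36, reducing mod 4 gives n ≡ 31 ≡ 3 (mod 4).

(⟸) Conversely, if n ≡ 4 (mod 9) and n ≡ 3 (mod 4), then by the Chinese remainder theorem n ≡ 31 (mod 36). This is exactly n ≡ 31 (mod 36).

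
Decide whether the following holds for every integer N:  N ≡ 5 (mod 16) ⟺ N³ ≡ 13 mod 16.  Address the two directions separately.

Forward direction. Suppose N ≡ 5 (mod 16). Write N = 16j + 5. Then (16j + 5)³ = 4096j³ + 3840j² + 1200j + 125 = 16(256j³ + 240j² + 75j + 7) + 13, so N³ ≡ 13 (mod 16).

Converse. Suppose N³ ≡ 13 (mod 16). The only residue r in {0, …, 15} with r³ ≡ 13 (mod 16) is r = 5, so N ≡ 5 (mod 16).

Both directions hold; the statement is true.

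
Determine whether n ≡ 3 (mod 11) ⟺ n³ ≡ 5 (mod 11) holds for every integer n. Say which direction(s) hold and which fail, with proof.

(⇒) Suppose n ≡ 3 (mod 11). Write n = 11j + 3. Then (11j + 3)³ = 1331j³ + 1089j² + 297j + 27 = 11(121j³ + 99j² + 27j + 2) + 5, so n³ ≡ 5 (mod 11).

(⇐) Conversely, suppose n³ ≡ 5 (mod 11). The only residue r in {0, …, 10} with r³ ≡ 5 (mod 11) is r = 3, so n ≡ 3 (mod 11).

The biconditional holds.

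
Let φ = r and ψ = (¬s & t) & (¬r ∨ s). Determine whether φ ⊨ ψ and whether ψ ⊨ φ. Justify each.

(→) This fails. Under r = T, s = F, t = F, the left side is true but the right side is false.

(←) This fails. Under r = F, s = F, t = T, the left side is false but the right side is true.

Both directions fail.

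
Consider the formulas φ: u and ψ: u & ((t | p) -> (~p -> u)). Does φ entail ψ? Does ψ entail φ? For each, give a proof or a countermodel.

[⇐] Assume the antecedent. If t is true, the antecedent forces (t = T, p = F, u = T) or (t = T, p = T, u = T), and u holds there. If t is false, the antecedent forces (t = F, p = F, u = T) or (t = F, p = T, u = T), and u holds there. Either way u holds.

[⇒] Assume the antecedent. If t is true, the antecedent forces (t = T, p = F, u = T) or (t = T, p = T, u = T), and u & ((t | p) -> (~p -> u)) holds there. If t is false, the antecedent forces (t = F, p = F, u = T) or (t = F, p = T, u = T), and u & ((t | p) -> (~p -> u)) holds there. Either way u & ((t | p) -> (~p -> u)) holds.

The biconditional holds.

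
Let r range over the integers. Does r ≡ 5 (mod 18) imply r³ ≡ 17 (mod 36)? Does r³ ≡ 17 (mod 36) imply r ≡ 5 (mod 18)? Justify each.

Neither direction holds.

[⇒] This fails: take r = 23. Then 23 ≡ 5 (mod 18), but 23³ = 12167 ≡ 35 (mod 36), not 17.

[⇐] This fails: take r = 17. Then 17³ = 4913 ≡ 17 (mod 36), yet 17 ≡ 17 (mod 18), not 5.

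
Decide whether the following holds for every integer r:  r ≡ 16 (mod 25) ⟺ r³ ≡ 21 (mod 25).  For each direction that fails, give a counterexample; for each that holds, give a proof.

Both directions hold.

[⇒] Suppose r ≡ 16 (mod 25). Write r = 25j + 16. Then (25j + 16)³ = 15625j³ + 30000j² + 19200j + 4096 = 25(625j³ + 1200j² + 768j + 163) + 21, so r³ ≡ 21 (mod 25).

[⇐] Conversely, suppose r³ ≡ 21 (mod 25). The only residue r in {0, …, 24} with r³ ≡ 21 (mod 25) is r = 16, so r ≡ 16 (mod 25).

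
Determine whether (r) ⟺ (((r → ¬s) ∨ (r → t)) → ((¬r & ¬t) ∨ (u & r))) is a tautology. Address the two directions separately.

(⇒) fails and (⇐) fails.

(⟹) This fails. Under u = F, r = T, t = F, s = F, the left side is true but the right side is false.

(⟸) This fails. Under u = F, r = F, t = F, s = F, the left side is false but the right side is true.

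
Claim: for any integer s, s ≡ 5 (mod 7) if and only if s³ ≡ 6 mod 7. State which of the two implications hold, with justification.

(⇒) holds; (⇐) fails.

(⟹) Suppose s ≡ 5 (mod 7). Write s = 7j + 5. Then (7j + 5)³ = 343j³ + 735j² + 525j + 125 = 7(49j³ + 105j² + 75j + 17) + 6, so s³ ≡ 6 (mod 7).

(⟸) This fails: take s = 3. Then 3³ = 27 ≡ 6 (mod 7), yet 3 ≡ 3 (mod 7), not 5.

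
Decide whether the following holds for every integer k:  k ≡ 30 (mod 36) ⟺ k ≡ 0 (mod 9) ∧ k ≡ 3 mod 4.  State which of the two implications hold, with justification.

Neither implication holds.

(→) This fails: k = 30 gives 30 ≡ 30 (mod 36) but 30 ≡ 3 (mod 9), so the conjunction on the right does not hold.

(←) This fails: k = 27 satisfies both congruences on the right (27 ≡ 0 mod 9 and 27 ≡ 3 mod 4) yet 27 ≡ 27 (mod 36), not 30.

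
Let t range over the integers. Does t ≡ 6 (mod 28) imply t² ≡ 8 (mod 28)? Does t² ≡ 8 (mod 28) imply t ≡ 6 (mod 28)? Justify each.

Only the forward direction holds.

[⇒] Suppose t ≡ 6 (mod 28). Write t = 28j + 6. Then (28j + 6)² = 784j² + 336j + 36 = 28(28j² + 12j + 1) + 8, so t² ≡ 8 (mod 28).

[⇐] This fails: take t = 8. Then 8² = 64 ≡ 8 (mod 28), yet 8 ≡ 8 (mod 28), not 6.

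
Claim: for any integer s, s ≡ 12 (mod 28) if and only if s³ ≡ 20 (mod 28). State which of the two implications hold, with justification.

(→) Suppose s ≡ 12 (mod 28). Write s = 28j + 12. Then (28j + 12)³ = 21952j³ + 28224j² + 12096j + 1728 = 28(784j³ + 1008j² + 432j + 61) + 20, so s³ ≡ 20 (mod 28).

(←) This fails: take s = 6. Then 6³ = 216 ≡ 20 (mod 28), yet 6 ≡ 6 (mod 28), not 12.

The forward direction holds; the converse fails.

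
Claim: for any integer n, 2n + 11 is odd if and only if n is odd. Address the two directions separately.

Only the converse holds.

(⇒) This fails: take n = 0. Then 2n + 11 = 11, which is odd, yet n = 0 is even, not odd.

(⇐) Suppose n is odd. Since 2 is even, 2n is even for every n, so 2n + 11 has the same parity as 11, which is odd. Hence 2n + 11 is odd.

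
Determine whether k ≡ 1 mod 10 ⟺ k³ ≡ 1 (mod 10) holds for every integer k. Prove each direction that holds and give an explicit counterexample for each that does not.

Forward direction. Suppose k ≡ 1 mod 10. Write k = 10j + 1. Then (10j + 1)³ = 1000j³ + 300j² + 30j + 1 = 10(100j³ + 30j² + 3j) + 1, so k³ ≡ 1 (mod 10).

Converse. For the converse, argue contrapositively. If k ≢ 1 (mod 10), then k is congruent to one of 0, 2, 3, 4, 5, 6, 7, 8, 9 modulo 10, and these give k³ ≡ 0, 8, 7, 4, 5, 6, 3, 2, 9 respectively — never 1.

The biconditional holds.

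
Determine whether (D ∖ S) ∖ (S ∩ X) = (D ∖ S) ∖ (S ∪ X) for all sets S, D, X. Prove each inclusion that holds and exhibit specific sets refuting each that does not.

Forward inclusion. This inclusion fails. Take S = ∅, D = {1}, X = {1}; then 1 ∈ (D ∖ S) ∖ (S ∩ X) but 1 ∉ (D ∖ S) ∖ (S ∪ X).

Reverse inclusion. Let x ∈ (D ∖ S) ∖ (S ∪ X). Then x ∈ D and x ∉ S, X, from which x ∈ (D ∖ S) ∖ (S ∩ X).

(⊆) fails; (⊇) holds.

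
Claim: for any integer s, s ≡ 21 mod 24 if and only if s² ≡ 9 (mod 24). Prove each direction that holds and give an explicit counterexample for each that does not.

(⟹) Suppose s ≡ 21 mod 24. Write s = 24j + 21. Then (24j + 21)² = 576j² + 1008j + 441 = 24(24j² + 42j + 18) + 9, so s² ≡ 9 (mod 24).

(⟸) This fails: take s = 3. Then 3² = 9 ≡ 9 (mod 24), yet 3 ≡ 3 (mod 24), not 21.

Only the forward implication holds.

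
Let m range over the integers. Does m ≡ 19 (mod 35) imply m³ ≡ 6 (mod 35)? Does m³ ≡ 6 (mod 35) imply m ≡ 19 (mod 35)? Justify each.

(⟹) This fails: take m = 19. Then 19 ≡ 19 (mod 35), but 19³ = 6859 ≡ 34 (mod 35), not 6.

(⟸) This fails: take m = 6. Then 6³ = 216 ≡ 6 (mod 35), yet 6 ≡ 6 (mod 35), not 19.

Neither implication holds.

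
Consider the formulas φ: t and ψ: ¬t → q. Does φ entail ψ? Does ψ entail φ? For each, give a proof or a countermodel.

(⟹) Assume the antecedent. If t is true, ¬t → q reduces to true regardless of the other variables. If t is false, the antecedent cannot hold. Either way ¬t → q holds.

(⟸) This fails. Under t = F, q = T, the left side is false but the right side is true.

Only the forward direction holds.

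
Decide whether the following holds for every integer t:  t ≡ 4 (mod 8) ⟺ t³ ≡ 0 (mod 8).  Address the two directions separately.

Only the forward implication holds.

(→) Suppose t ≡ 4 (mod 8). Write t = 8j + 4. Then (8j + 4)³ = 512j³ + 768j² + 384j + 64 = 8(64j³ + 96j² + 48j + 8) + 0, so t³ ≡ 0 (mod 8).

(←) This fails: take t = 0. Then 0³ = 0 ≡ 0 (mod 8), yet 0 ≡ 0 (mod 8), not 4.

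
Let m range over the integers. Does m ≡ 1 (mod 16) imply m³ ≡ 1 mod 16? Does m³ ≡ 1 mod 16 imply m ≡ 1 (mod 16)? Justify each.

(→) Suppose m ≡ 1 (mod 16). Write m = 16j + 1. Then (16j + 1)³ = 4096j³ + 768j² + 48j + 1 = 16(256j³ + 48j² + 3j) + 1, so m³ ≡ 1 (mod 16).

(←) Conversely, suppose m³ ≡ 1 (mod 16). The only residue r in {0, …, 15} with r³ ≡ 1 (mod 16) is r = 1, so m ≡ 1 (mod 16).

Equivalent; both directions hold.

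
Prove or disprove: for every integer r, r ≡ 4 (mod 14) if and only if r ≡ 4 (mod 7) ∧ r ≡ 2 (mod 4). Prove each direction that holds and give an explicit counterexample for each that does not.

(⇒) fails; (⇐) holds.

[⇐] If r ≡ 4 (mod 7) and r ≡ 2 (mod 4), then by the Chinese remainder theorem r ≡ 18 (mod 28). Since 18 ≡ 4 (mod 14) and 14 ∣ 28, we get r ≡ 4 (mod 14).

[⇒] This fails: r = 4 gives 4 ≡ 4 (mod 14) but 4 ≡ 0 (mod 4), so the conjunction on the right does not hold.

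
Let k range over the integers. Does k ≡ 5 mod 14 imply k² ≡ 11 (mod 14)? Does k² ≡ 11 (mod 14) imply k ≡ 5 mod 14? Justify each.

The forward direction holds; the converse fails.

(→) Suppose k ≡ 5 mod 14. Write k = 14j + 5. Then (14j + 5)² = 196j² + 140j + 25 = 14(14j² + 10j + 1) + 11, so k² ≡ 11 (mod 14).

(←) This fails: take k = 9. Then 9² = 81 ≡ 11 (mod 14), yet 9 ≡ 9 (mod 14), not 5.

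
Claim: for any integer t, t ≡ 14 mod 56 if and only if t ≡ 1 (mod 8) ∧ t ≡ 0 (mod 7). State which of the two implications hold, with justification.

[⇒] This fails: t = 14 gives 14 ≡ 14 (mod 56) but 14 ≡ 6 (mod 8), so the conjunction on the right does not hold.

[⇐] This fails: t = 49 satisfies both congruences on the right (49 ≡ 1 mod 8 and 49 ≡ 0 mod 7) yet 49 ≡ 49 (mod 56), not 14.

(⇒) fails and (⇐) fails.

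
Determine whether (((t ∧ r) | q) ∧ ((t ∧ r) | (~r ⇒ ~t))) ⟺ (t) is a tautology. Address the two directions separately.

Forward direction. This fails. Under r = F, t = F, q = T, the left side is true but the right side is false.

Converse. This fails. Under r = F, t = T, q = F, the left side is false but the right side is true.

Both directions fail.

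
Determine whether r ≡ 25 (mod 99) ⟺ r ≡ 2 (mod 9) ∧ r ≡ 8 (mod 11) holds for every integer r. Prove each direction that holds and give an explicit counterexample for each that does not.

Neither implication holds.

[⇒] This fails: r = 25 gives 25 ≡ 25 (mod 99) but 25 ≡ 7 (mod 9), so the conjunction on the right does not hold.

[⇐] This fails: r = 74 satisfies both congruences on the right (74 ≡ 2 mod 9 and 74 ≡ 8 mod 11) yet 74 ≡ 74 (mod 99), not 25.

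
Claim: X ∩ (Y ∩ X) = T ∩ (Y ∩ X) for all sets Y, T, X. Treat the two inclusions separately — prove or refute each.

(⊆) This inclusion fails. Take Y = {1}, T = ∅, X = {1}; then 1 ∈ X ∩ (Y ∩ X) but 1 ∉ T ∩ (Y ∩ X).

(⊇) Let x ∈ T ∩ (Y ∩ X). Then x ∈ Y ∩ T ∩ X, from which x ∈ X ∩ (Y ∩ X).

Only the reverse inclusion holds.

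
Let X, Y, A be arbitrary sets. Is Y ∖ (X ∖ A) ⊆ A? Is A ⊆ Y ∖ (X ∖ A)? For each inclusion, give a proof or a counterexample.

Forward inclusion. This inclusion fails. Take X = ∅, Y = {1}, A = ∅; then 1 ∈ Y ∖ (X ∖ A) but 1 ∉ A.

Reverse inclusion. This inclusion fails. Take X = ∅, Y = ∅, A = {1}; then 1 ∈ A but 1 ∉ Y ∖ (X ∖ A).

Both inclusions fail.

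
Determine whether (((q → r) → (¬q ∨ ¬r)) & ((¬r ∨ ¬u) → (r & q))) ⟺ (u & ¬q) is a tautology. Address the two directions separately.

Converse. This fails. Under u = T, q = F, r = F, the left side is false but the right side is true.

Forward direction. Assume the antecedent. If u is true, the antecedent forces (u = T, q = F, r = T), and u & ¬q holds there. If u is false, the antecedent cannot hold. Either way u & ¬q holds.

Not equivalent: only (⇒) holds.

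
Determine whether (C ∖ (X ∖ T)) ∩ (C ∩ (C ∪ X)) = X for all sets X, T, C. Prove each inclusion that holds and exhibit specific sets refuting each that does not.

Neither inclusion holds.

(⊆) This inclusion fails. Take X = ∅, T = ∅, C = {1}; then 1 ∈ (C ∖ (X ∖ T)) ∩ (C ∩ (C ∪ X)) but 1 ∉ X.

(⊇) This inclusion fails. Take X = {1}, T = ∅, C = ∅; then 1 ∈ X but 1 ∉ (C ∖ (X ∖ T)) ∩ (C ∩ (C ∪ X)).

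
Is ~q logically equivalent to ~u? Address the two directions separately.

(⇒) fails and (⇐) fails.

[⇒] This fails. Under u = T, q = F, the left side is true but the right side is false.

[⇐] This fails. Under u = F, q = T, the left side is false but the right side is true.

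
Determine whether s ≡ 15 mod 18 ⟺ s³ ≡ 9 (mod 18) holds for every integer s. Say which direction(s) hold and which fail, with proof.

Not equivalent: only (⇒) holds.

(→) Suppose s ≡ 15 mod 18. Write s = 18j + 15. Then (18j + 15)³ = 5832j³ + 14580j² + 12150j + 3375 = 18(324j³ + 810j² + 675j + 187) + 9, so s³ ≡ 9 (mod 18).

(←) This fails: take s = 3. Then 3³ = 27 ≡ 9 (mod 18), yet 3 ≡ 3 (mod 18), not 15.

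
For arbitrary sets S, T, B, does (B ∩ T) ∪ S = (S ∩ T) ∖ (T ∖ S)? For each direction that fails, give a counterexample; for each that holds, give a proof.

Only the reverse inclusion holds.

Forward inclusion. This inclusion fails. Take S = {1}, T = ∅, B = ∅; then 1 ∈ (B ∩ T) ∪ S but 1 ∉ (S ∩ T) ∖ (T ∖ S).

Reverse inclusion. Let x ∈ (S ∩ T) ∖ (T ∖ S). Then either x ∈ S ∩ T and x ∉ B; or x ∈ S ∩ T ∩ B. In each case x ∈ (B ∩ T) ∪ S, so (S ∩ T) ∖ (T ∖ S) ⊆ (B ∩ T) ∪ S.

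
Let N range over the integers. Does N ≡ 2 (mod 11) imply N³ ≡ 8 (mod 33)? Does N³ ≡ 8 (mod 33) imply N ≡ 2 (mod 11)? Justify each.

(→) This fails: take N = 13. Then 13 ≡ 2 (mod 11), but 13³ = 2197 ≡ 19 (mod 33), not 8.

(←) Conversely, the residues r modulo 33 with r³ ≡ 8 (mod 33) are exactly {2}, and each is ≡ 2 (mod 11).

The forward direction fails; the converse holds.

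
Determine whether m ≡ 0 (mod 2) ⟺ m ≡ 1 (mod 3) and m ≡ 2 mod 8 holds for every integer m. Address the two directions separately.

Only the converse holds.

(⟹) This fails: m = 0 gives 0 ≡ 0 (mod 2) but 0 ≡ 0 (mod 3), so the conjunction on the right does not hold.

(⟸) Conversely, if m ≡ 1 (mod 3) and m ≡ 2 (mod 8), then by the Chinese remainder theorem m ≡ 10 (mod 24). Since 10 ≡ 0 (mod 2) and 2 ∣ 24, we get m ≡ 0 (mod 2).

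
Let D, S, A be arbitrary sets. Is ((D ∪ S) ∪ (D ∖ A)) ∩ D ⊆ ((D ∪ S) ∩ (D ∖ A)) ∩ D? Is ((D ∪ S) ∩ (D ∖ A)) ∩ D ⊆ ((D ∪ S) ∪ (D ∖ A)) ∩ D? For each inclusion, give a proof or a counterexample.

(⊆) fails; (⊇) holds.

(⊇) Let x ∈ ((D ∪ S) ∩ (D ∖ A)) ∩ D. Then either x ∈ D and x ∉ S, A; or x ∈ D ∩ S and x ∉ A. In each case x ∈ ((D ∪ S) ∪ (D ∖ A)) ∩ D, so ((D ∪ S) ∩ (D ∖ A)) ∩ D ⊆ ((D ∪ S) ∪ (D ∖ A)) ∩ D.

(⊆) This inclusion fails. Take D = {1}, S = ∅, A = {1}; then 1 ∈ ((D ∪ S) ∪ (D ∖ A)) ∩ D but 1 ∉ ((D ∪ S) ∩ (D ∖ A)) ∩ D.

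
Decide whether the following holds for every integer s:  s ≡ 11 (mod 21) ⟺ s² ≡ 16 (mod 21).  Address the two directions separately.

(→) Suppose s ≡ 11 (mod 21). Write s = 21j + 11. Then (21j + 11)² = 441j² + 462j + 121 = 21(21j² + 22j + 5) + 16, so s² ≡ 16 (mod 21).

(←) This fails: take s = 4. Then 4² = 16 ≡ 16 (mod 21), yet 4 ≡ 4 (mod 21), not 11.

Only the forward direction holds.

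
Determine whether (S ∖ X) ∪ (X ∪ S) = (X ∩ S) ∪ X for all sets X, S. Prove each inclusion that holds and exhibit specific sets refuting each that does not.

Forward inclusion. This inclusion fails. Take X = ∅, S = {1}; then 1 ∈ (S ∖ X) ∪ (X ∪ S) but 1 ∉ (X ∩ S) ∪ X.

Reverse inclusion. Let x ∈ (X ∩ S) ∪ X. Then either x ∈ X and x ∉ S; or x ∈ X ∩ S. In each case x ∈ (S ∖ X) ∪ (X ∪ S), so (X ∩ S) ∪ X ⊆ (S ∖ X) ∪ (X ∪ S).

Only the reverse inclusion holds.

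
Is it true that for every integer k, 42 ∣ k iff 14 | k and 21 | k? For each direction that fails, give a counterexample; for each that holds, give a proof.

The biconditional holds.

(⇒) If 42 ∣ k, write k = 42q. Since 42 = 3·14, k = 14·(3q), so 14 ∣ k; and since 42 = 2·21, k = 21·(2q), so 21 ∣ k.

(⇐) Suppose 14 ∣ k and 21 ∣ k. Any common multiple of 14 and 21 is a multiple of their lcm; here lcm(14, 21) = 14·21/gcd(14, 21) = 294/7 = 42, so 42 ∣ k.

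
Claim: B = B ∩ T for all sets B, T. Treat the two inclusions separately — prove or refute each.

(⊆) This inclusion fails. Take B = {1}, T = ∅; then 1 ∈ B but 1 ∉ B ∩ T.

(⊇) Let x ∈ B ∩ T. Then x ∈ B ∩ T, from which x ∈ B.

(⊆) fails; (⊇) holds.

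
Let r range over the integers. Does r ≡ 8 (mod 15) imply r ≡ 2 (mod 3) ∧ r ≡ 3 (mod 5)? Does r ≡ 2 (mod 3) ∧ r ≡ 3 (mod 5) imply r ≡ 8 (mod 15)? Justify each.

[⇒] Suppose r ≡ 8 (mod 15); write r = 15j + 8. Since 3 ∣ 15, reducing mod 3 gives r ≡ 8 ≡ 2 (mod 3); since 5 ∣ 15, reducing mod 5 gives r ≡ 8 ≡ 3 (mod 5).

[⇐] Conversely, if r ≡ 2 (mod 3) and r ≡ 3 (mod 5), then by the Chinese remainder theorem r ≡ 8 (mod 15). This is exactly r ≡ 8 (mod 15).

The biconditional holds.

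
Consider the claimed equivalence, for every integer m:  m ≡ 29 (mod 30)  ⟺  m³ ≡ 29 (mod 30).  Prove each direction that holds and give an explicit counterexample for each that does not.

Equivalent; both directions hold.

(⟹) Suppose m ≡ 29 (mod 30). Write m = 30j + 29. Then (30j + 29)³ = 27000j³ + 78300j² + 75690j + 24389 = 30(900j³ + 2610j² + 2523j + 812) + 29, so m³ ≡ 29 (mod 30).

(⟸) Conversely, suppose m³ ≡ 29 (mod 30). The only residue r in {0, …, 29} with r³ ≡ 29 (mod 30) is r = 29, so m ≡ 29 (mod 30).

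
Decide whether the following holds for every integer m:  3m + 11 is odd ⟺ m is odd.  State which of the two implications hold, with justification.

[⇒] This fails: m = 0 gives 3m + 11 = 11, which is odd, but 0 is even, not odd.

[⇐] This also fails: m = 1 is odd, but 3m + 11 = 14 is even, not odd.

(⇒) fails and (⇐) fails.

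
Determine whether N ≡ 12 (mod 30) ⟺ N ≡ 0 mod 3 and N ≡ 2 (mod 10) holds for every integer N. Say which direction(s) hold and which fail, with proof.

(⟹) Suppose N ≡ 12 (mod 30); write N = 30j + 12. Since 3 ∣ 30, reducing mod 3 gives N ≡ 12 ≡ 0 (mod 3); since 10 ∣ 30, reducing mod 10 gives N ≡ 12 ≡ 2 (mod 10).

(⟸) Conversely, if N ≡ 0 (mod 3) and N ≡ 2 (mod 10), then by the Chinese remainder theorem N ≡ 12 (mod 30). This is exactly N ≡ 12 (mod 30).

The biconditional holds.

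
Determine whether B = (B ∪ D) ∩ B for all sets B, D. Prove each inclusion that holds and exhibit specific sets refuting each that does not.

Both inclusions hold; the sets are equal.

(⊆) Let x ∈ B. Then either x ∈ B and x ∉ D; or x ∈ B ∩ D. In each case x ∈ (B ∪ D) ∩ B, so B ⊆ (B ∪ D) ∩ B.

(⊇) Let x ∈ (B ∪ D) ∩ B. Then either x ∈ B and x ∉ D; or x ∈ B ∩ D. In each case x ∈ B, so (B ∪ D) ∩ B ⊆ B.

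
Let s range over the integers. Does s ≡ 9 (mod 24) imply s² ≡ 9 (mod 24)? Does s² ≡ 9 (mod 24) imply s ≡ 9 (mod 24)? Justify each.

(→) Suppose s ≡ 9 (mod 24). Write s = 24j + 9. Then (24j + 9)² = 576j² + 432j + 81 = 24(24j² + 18j + 3) + 9, so s² ≡ 9 (mod 24).

(←) This fails: take s = 3. Then 3² = 9 ≡ 9 (mod 24), yet 3 ≡ 3 (mod 24), not 9.

Only the forward direction holds.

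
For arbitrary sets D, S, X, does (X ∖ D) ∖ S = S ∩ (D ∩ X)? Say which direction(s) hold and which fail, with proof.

(⊆) fails and (⊇) fails.

(⟹) This inclusion fails. Take D = ∅, S = ∅, X = {1}; then 1 ∈ (X ∖ D) ∖ S but 1 ∉ S ∩ (D ∩ X).

(⟸) This inclusion fails. Take D = {1}, S = {1}, X = {1}; then 1 ∈ S ∩ (D ∩ X) but 1 ∉ (X ∖ D) ∖ S.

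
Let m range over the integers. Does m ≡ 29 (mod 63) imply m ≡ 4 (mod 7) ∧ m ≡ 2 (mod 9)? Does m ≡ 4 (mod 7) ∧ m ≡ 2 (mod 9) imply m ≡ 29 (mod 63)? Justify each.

Both directions fail.

(⇒) This fails: m = 29 gives 29 ≡ 29 (mod 63) but 29 ≡ 1 (mod 7), so the conjunction on the right does not hold.

(⇐) This fails: m = 11 satisfies both congruences on the right (11 ≡ 4 mod 7 and 11 ≡ 2 mod 9) yet 11 ≡ 11 (mod 63), not 29.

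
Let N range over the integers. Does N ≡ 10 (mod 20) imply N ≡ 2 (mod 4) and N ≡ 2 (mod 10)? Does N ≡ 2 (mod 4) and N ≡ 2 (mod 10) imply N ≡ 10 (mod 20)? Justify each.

Neither implication holds.

(⇒) This fails: N = 10 gives 10 ≡ 10 (mod 20) but 10 ≡ 0 (mod 10), so the conjunction on the right does not hold.

(⇐) This fails: N = 2 satisfies both congruences on the right (2 ≡ 2 mod 4 and 2 ≡ 2 mod 10) yet 2 ≡ 2 (mod 20), not 10.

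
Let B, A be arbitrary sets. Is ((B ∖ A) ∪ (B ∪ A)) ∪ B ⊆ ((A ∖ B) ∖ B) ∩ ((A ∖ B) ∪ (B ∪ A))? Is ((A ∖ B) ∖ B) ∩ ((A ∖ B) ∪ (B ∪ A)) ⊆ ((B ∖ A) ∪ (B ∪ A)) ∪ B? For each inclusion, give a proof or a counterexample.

(⊆) This inclusion fails. Take B = {1}, A = ∅; then 1 ∈ ((B ∖ A) ∪ (B ∪ A)) ∪ B but 1 ∉ ((A ∖ B) ∖ B) ∩ ((A ∖ B) ∪ (B ∪ A)).

(⊇) Let x ∈ ((A ∖ B) ∖ B) ∩ ((A ∖ B) ∪ (B ∪ A)). Then x ∈ A and x ∉ B, from which x ∈ ((B ∖ A) ∪ (B ∪ A)) ∪ B.

Only the reverse inclusion holds.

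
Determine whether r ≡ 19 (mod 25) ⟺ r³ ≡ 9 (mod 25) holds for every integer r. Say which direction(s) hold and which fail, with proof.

(←) Suppose r³ ≡ 9 (mod 25). The only residue r in {0, …, 24} with r³ ≡ 9 (mod 25) is r = 19, so r ≡ 19 (mod 25).

(→) Suppose r ≡ 19 (mod 25). Write r = 25j + 19. Then (25j + 19)³ = 15625j³ + 35625j² + 27075j + 6859 = 25(625j³ + 1425j² + 1083j + 274) + 9, so r³ ≡ 9 (mod 25).

Both implications hold.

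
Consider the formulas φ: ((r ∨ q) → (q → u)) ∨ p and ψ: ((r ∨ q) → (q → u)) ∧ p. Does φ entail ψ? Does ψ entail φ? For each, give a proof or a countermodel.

Only the reverse direction holds.

(→) This fails. Under r = F, p = F, u = F, q = F, the left side is true but the right side is false.

(←) Assume the antecedent. If p is true, ((r ∨ q) → (q → u)) ∨ p reduces to true regardless of the other variables. If p is false, the antecedent cannot hold. Either way ((r ∨ q) → (q → u)) ∨ p holds.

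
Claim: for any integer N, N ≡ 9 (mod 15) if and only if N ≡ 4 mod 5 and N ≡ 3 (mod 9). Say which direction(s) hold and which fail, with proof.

Converse. If N ≡ 4 (mod 5) and N ≡ 3 (mod 9), then by the Chinese remainder theorem N ≡ 39 (mod 45). Since 39 ≡ 9 (mod 15) and 15 ∣ 45, we get N ≡ 9 (mod 15).

Forward direction. This fails: N = 24 gives 24 ≡ 9 (mod 15) but 24 ≡ 6 (mod 9), so the conjunction on the right does not hold.

The forward direction fails; the converse holds.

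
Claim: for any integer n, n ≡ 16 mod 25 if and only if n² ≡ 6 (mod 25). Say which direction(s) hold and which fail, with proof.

Forward direction. Suppose n ≡ 16 mod 25. Write n = 25j + 16. Then (25j + 16)² = 625j² + 800j + 256 = 25(25j² + 32j + 10) + 6, so n² ≡ 6 (mod 25).

Converse. This fails: take n = 9. Then 9² = 81 ≡ 6 (mod 25), yet 9 ≡ 9 (mod 25), not 16.

The forward direction holds; the converse fails.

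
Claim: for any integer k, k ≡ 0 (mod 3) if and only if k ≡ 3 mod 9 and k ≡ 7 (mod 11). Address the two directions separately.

Only the reverse direction holds.

[⇐] If k ≡ 3 (mod 9) and k ≡ 7 (mod 11), then by the Chinese remainder theorem k ≡ 84 (mod 99). Since 84 ≡ 0 (mod 3) and 3 ∣ 99, we get k ≡ 0 (mod 3).

[⇒] This fails: k = 0 gives 0 ≡ 0 (mod 3) but 0 ≡ 0 (mod 9), so the conjunction on the right does not hold.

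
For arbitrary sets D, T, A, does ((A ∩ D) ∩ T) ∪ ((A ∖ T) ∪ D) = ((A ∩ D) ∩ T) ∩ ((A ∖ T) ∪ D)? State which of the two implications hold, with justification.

(⊆) This inclusion fails. Take D = {1}, T = ∅, A = ∅; then 1 ∈ ((A ∩ D) ∩ T) ∪ ((A ∖ T) ∪ D) but 1 ∉ ((A ∩ D) ∩ T) ∩ ((A ∖ T) ∪ D).

(⊇) Let x ∈ ((A ∩ D) ∩ T) ∩ ((A ∖ T) ∪ D). Then x ∈ D ∩ T ∩ A, from which x ∈ ((A ∩ D) ∩ T) ∪ ((A ∖ T) ∪ D).

Only the reverse inclusion holds.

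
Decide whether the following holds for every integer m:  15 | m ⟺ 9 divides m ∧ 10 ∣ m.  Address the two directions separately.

Only the reverse direction holds.

Forward direction. This fails: take m = 15. Certainly 15 ∣ 15, but 9 ∤ 15.

Converse. Suppose 9 ∣ m and 10 ∣ m. Any common multiple of 9 and 10 is a multiple of their lcm; here gcd(9, 10) = 1, so lcm(9, 10) = 9·10 = 90, so 90 ∣ m. Since 15 ∣ 90, it follows that 15 ∣ m.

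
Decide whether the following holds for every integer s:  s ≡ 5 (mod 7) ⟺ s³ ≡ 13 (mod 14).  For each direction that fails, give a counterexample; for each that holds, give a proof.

(⇒) fails and (⇐) fails.

(⇒) This fails: take s = 12. Then 12 ≡ 5 (mod 7), but 12³ = 1728 ≡ 6 (mod 14), not 13.

(⇐) This fails: take s = 3. Then 3³ = 27 ≡ 13 (mod 14), yet 3 ≡ 3 (mod 7), not 5.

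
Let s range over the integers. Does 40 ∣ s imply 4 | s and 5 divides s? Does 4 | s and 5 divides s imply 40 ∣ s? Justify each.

(→) If 40 ∣ s, write s = 40q. Since 40 = 10·4, s = 4·(10q), so 4 ∣ s; and since 40 = 8·5, s = 5·(8q), so 5 ∣ s.

(←) This fails: take s = 20. Both 4 ∣ 20 and 5 ∣ 20, yet 20 is not a multiple of 40 (since 20 = 0·40 + 20), so 40 ∤ 20.

The forward direction holds; the converse fails.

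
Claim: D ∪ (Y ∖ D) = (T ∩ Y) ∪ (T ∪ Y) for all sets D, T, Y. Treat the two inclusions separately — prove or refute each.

Forward inclusion. This inclusion fails. Take D = {1}, T = ∅, Y = ∅; then 1 ∈ D ∪ (Y ∖ D) but 1 ∉ (T ∩ Y) ∪ (T ∪ Y).

Reverse inclusion. This inclusion fails. Take D = ∅, T = {1}, Y = ∅; then 1 ∈ (T ∩ Y) ∪ (T ∪ Y) but 1 ∉ D ∪ (Y ∖ D).

Neither inclusion holds.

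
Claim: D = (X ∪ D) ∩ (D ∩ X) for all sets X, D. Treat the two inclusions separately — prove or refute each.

Reverse inclusion. Let x ∈ (X ∪ D) ∩ (D ∩ X). Then x ∈ X ∩ D, from which x ∈ D.

Forward inclusion. This inclusion fails. Take X = ∅, D = {1}; then 1 ∈ D but 1 ∉ (X ∪ D) ∩ (D ∩ X).

The sets are not equal: only the reverse inclusion holds.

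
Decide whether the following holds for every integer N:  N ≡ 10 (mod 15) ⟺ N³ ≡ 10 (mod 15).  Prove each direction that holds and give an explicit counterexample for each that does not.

Both directions hold; the statement is true.

[⇒] Suppose N ≡ 10 (mod 15). Write N = 15j + 10. Then (15j + 10)³ = 3375j³ + 6750j² + 4500j + 1000 = 15(225j³ + 450j² + 300j + 66) + 10, so N³ ≡ 10 (mod 15).

[⇐] Conversely, suppose N³ ≡ 10 (mod 15). The only residue r in {0, …, 14} with r³ ≡ 10 (mod 15) is r = 10, so N ≡ 10 (mod 15).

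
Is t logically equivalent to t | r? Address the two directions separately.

[⇒] Assume the antecedent. If t is true, t | r reduces to true regardless of the other variables. If t is false, the antecedent cannot hold. Either way t | r holds.

[⇐] This fails. Under t = F, r = T, the left side is false but the right side is true.

Not equivalent: only (⇒) holds.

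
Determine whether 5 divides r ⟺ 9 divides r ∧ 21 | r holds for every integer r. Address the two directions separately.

[⇒] This fails: take r = 5. Certainly 5 ∣ 5, but 9 ∤ 5.

[⇐] This fails: take r = 63. Both 9 ∣ 63 and 21 ∣ 63, yet 63 is not a multiple of 5 (since 63 = 12·5 + 3), so 5 ∤ 63.

Neither direction holds.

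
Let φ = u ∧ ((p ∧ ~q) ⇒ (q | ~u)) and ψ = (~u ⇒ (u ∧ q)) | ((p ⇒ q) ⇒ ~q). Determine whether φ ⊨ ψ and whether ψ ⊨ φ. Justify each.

(⟹) Assume the antecedent. If q is true, the antecedent forces (q = T, p = F, u = T) or (q = T, p = T, u = T), and the consequent holds there. If q is false, the consequent reduces to true regardless of the other variables. Either way the consequent holds.

(⟸) This fails. Under q = F, p = F, u = F, the left side is false but the right side is true.

Only the forward implication holds.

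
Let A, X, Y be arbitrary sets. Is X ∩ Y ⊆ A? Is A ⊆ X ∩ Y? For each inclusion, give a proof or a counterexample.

(⊆) This inclusion fails. Take A = ∅, X = {1}, Y = {1}; then 1 ∈ X ∩ Y but 1 ∉ A.

(⊇) This inclusion fails. Take A = {1}, X = ∅, Y = ∅; then 1 ∈ A but 1 ∉ X ∩ Y.

Neither inclusion holds.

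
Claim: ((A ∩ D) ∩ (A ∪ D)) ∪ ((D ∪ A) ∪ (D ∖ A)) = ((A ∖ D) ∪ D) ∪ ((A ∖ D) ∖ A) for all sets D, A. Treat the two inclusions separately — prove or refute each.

(⟹) Let x ∈ ((A ∩ D) ∩ (A ∪ D)) ∪ ((D ∪ A) ∪ (D ∖ A)). Then either x ∈ D and x ∉ A; or x ∈ A and x ∉ D; or x ∈ D ∩ A. In each case x ∈ ((A ∖ D) ∪ D) ∪ ((A ∖ D) ∖ A), so ((A ∩ D) ∩ (A ∪ D)) ∪ ((D ∪ A) ∪ (D ∖ A)) ⊆ ((A ∖ D) ∪ D) ∪ ((A ∖ D) ∖ A).

(⟸) Let x ∈ ((A ∖ D) ∪ D) ∪ ((A ∖ D) ∖ A). Then either x ∈ D and x ∉ A; or x ∈ A and x ∉ D; or x ∈ D ∩ A. In each case x ∈ ((A ∩ D) ∩ (A ∪ D)) ∪ ((D ∪ A) ∪ (D ∖ A)), so ((A ∖ D) ∪ D) ∪ ((A ∖ D) ∖ A) ⊆ ((A ∩ D) ∩ (A ∪ D)) ∪ ((D ∪ A) ∪ (D ∖ A)).

The two sets are equal.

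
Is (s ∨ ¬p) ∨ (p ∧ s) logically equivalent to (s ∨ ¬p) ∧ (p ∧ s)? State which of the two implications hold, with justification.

(⇒) fails; (⇐) holds.

[⇒] This fails. Under p = F, s = F, the left side is true but the right side is false.

[⇐] Assume the antecedent. If p is true, the antecedent forces (p = T, s = T), and (s ∨ ¬p) ∨ (p ∧ s) holds there. If p is false, the antecedent cannot hold. Either way (s ∨ ¬p) ∨ (p ∧ s) holds.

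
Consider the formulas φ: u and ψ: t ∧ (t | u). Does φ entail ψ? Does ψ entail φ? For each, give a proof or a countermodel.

Neither implication holds.

(→) This fails. Under u = T, t = F, the left side is true but the right side is false.

(←) This fails. Under u = F, t = T, the left side is false but the right side is true.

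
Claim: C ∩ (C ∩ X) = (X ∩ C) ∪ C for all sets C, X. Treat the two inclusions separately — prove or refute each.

The sets are not equal: only the forward inclusion holds.

(⊆) Let x ∈ C ∩ (C ∩ X). Then x ∈ C ∩ X, from which x ∈ (X ∩ C) ∪ C.

(⊇) This inclusion fails. Take C = {1}, X = ∅; then 1 ∈ (X ∩ C) ∪ C but 1 ∉ C ∩ (C ∩ X).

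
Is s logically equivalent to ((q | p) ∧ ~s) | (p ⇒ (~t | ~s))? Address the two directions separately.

(⟹) This fails. Under s = T, t = T, q = F, p = T, the left side is true but the right side is false.

(⟸) This fails. Under s = F, t = F, q = F, p = F, the left side is false but the right side is true.

Neither implication holds.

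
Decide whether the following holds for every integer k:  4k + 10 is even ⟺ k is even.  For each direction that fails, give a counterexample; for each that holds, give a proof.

Only the converse holds.

(⟹) This fails: take k = 3. Then 4k + 10 = 22, which is even, yet k = 3 is odd, not even.

(⟸) Suppose k is even. Since 4 is even, 4k is even for every k, so 4k + 10 has the same parity as 10, which is even. Hence 4k + 10 is even.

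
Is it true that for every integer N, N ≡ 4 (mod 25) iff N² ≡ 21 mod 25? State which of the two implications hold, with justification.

(⟹) This fails: take N = 4. Then 4 ≡ 4 (mod 25), but 4² = 16 ≡ 16 (mod 25), not 21.

(⟸) This fails: take N = 11. Then 11² = 121 ≡ 21 (mod 25), yet 11 ≡ 11 (mod 25), not 4.

Both directions fail.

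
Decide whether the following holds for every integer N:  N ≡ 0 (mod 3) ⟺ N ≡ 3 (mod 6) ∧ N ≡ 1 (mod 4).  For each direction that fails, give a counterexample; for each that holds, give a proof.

(⟹) This fails: N = 0 gives 0 ≡ 0 (mod 3) but 0 ≡ 0 (mod 6), so the conjunction on the right does not hold.

(⟸) Conversely, if N ≡ 3 (mod 6) and N ≡ 1 (mod 4), then by the Chinese remainder theorem N ≡ 9 (mod 12). Since 9 ≡ 0 (mod 3) and 3 ∣ 12, we get N ≡ 0 (mod 3).

Only the converse holds.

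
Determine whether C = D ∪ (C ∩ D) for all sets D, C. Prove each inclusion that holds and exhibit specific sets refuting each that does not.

Both inclusions fail.

Forward inclusion. This inclusion fails. Take D = ∅, C = {1}; then 1 ∈ C but 1 ∉ D ∪ (C ∩ D).

Reverse inclusion. This inclusion fails. Take D = {1}, C = ∅; then 1 ∈ D ∪ (C ∩ D) but 1 ∉ C.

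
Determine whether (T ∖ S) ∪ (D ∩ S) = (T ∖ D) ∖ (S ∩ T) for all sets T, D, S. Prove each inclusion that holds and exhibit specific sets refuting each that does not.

The sets are not equal: only the reverse inclusion holds.

Reverse inclusion. Let x ∈ (T ∖ D) ∖ (S ∩ T). Then x ∈ T and x ∉ D, S, from which x ∈ (T ∖ S) ∪ (D ∩ S).

Forward inclusion. This inclusion fails. Take T = {1}, D = {1}, S = ∅; then 1 ∈ (T ∖ S) ∪ (D ∩ S) but 1 ∉ (T ∖ D) ∖ (S ∩ T).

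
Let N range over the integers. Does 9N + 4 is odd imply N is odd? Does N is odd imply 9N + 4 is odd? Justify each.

Both directions hold.

Converse. Suppose N is odd; write N = 2j + 1. Then 9N + 4 = 9·(2j + 1) + 4 = 2·9j + 13, which is odd.

Forward direction. Suppose 9N + 4 is odd. Since 9 is odd, 9N and N have the same parity, so 9N + 4 ≡ N + 4 (mod 2). As 4 is even, 9N + 4 is odd exactly when N is odd. Thus N is odd.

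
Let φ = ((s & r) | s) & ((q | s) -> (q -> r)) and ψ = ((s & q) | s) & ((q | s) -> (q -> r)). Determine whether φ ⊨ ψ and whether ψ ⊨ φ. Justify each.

(⟸) Assume the antecedent. If r is true, the antecedent forces (r = T, q = F, s = T) or (r = T, q = T, s = T), and the consequent holds there. If r is false, the antecedent forces (r = F, q = F, s = T), and the consequent holds there. Either way the consequent holds.

(⟹) Assume the antecedent. If r is true, the antecedent forces (r = T, q = F, s = T) or (r = T, q = T, s = T), and the consequent holds there. If r is false, the antecedent forces (r = F, q = F, s = T), and the consequent holds there. Either way the consequent holds.

Both directions hold; the statement is true.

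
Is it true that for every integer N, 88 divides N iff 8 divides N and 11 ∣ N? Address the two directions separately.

Equivalent; both directions hold.

(⟸) Suppose 8 ∣ N and 11 ∣ N. Any common multiple of 8 and 11 is a multiple of their lcm; here gcd(8, 11) = 1, so lcm(8, 11) = 8·11 = 88, so 88 ∣ N.

(⟹) If 88 ∣ N, write N = 88q. Since 88 = 11·8, N = 8·(11q), so 8 ∣ N; and since 88 = 8·11, N = 11·(8q), so 11 ∣ N.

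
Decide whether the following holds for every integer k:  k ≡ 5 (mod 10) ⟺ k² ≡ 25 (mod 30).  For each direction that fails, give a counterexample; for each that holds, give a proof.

Only the converse holds.

(→) This fails: take k = 15. Then 15 ≡ 5 (mod 10), but 15² = 225 ≡ 15 (mod 30), not 25.

(←) Conversely, the residues r modulo 30 with r² ≡ 25 (mod 30) are exactly {5, 25}, and each is ≡ 5 (mod 10).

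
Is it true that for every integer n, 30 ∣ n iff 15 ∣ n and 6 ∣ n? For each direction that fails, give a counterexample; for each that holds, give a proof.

The biconditional holds.

[⇐] Suppose 15 ∣ n and 6 ∣ n. Any common multiple of 15 and 6 is a multiple of their lcm; here lcm(15, 6) = 15·6/gcd(15, 6) = 90/3 = 30, so 30 ∣ n.

[⇒] If 30 ∣ n, write n = 30q. Since 30 = 2·15, n = 15·(2q), so 15 ∣ n; and since 30 = 5·6, n = 6·(5q), so 6 ∣ n.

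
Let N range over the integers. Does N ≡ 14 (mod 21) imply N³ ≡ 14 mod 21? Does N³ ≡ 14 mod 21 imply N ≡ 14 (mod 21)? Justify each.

Both directions hold; the statement is true.

[⇒] Suppose N ≡ 14 (mod 21). Write N = 21j + 14. Then (21j + 14)³ = 9261j³ + 18522j² + 12348j + 2744 = 21(441j³ + 882j² + 588j + 130) + 14, so N³ ≡ 14 (mod 21).

[⇐] Conversely, suppose N³ ≡ 14 (mod 21). The only residue r in {0, …, 20} with r³ ≡ 14 (mod 21) is r = 14, so N ≡ 14 (mod 21).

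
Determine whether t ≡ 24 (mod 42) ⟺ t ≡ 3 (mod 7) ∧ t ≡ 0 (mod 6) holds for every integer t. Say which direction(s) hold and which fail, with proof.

(→) Suppose t ≡ 24 (mod 42); write t = 42j + 24. Since 7 ∣ 42, reducing mod 7 gives t ≡ 24 ≡ 3 (mod 7); since 6 ∣ 42, reducing mod 6 gives t ≡ 24 ≡ 0 (mod 6).

(←) Conversely, if t ≡ 3 (mod 7) and t ≡ 0 (mod 6), then by the Chinese remainder theorem t ≡ 24 (mod 42). This is exactly t ≡ 24 (mod 42).

Both directions hold.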